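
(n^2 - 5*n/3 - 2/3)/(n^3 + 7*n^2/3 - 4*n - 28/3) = (3*n + 1)/(3*n^2 + 13*n + 14)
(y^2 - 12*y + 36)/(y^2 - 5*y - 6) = (y - 6)/(y + 1)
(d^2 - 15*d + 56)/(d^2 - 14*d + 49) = (d - 8)/(d - 7)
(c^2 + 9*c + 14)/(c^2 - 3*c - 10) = (c + 7)/(c - 5)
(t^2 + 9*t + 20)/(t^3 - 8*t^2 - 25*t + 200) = (t + 4)/(t^2 - 13*t + 40)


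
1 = 1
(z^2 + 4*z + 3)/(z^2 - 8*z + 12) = (z^2 + 4*z + 3)/(z^2 - 8*z + 12)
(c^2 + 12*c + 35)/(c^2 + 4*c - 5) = (c + 7)/(c - 1)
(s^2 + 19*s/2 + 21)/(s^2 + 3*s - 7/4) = 2*(s + 6)/(2*s - 1)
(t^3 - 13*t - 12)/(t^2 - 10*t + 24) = (t^2 + 4*t + 3)/(t - 6)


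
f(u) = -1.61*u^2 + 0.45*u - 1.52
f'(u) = 0.45 - 3.22*u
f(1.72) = -5.51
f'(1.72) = -5.09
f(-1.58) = -6.25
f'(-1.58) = 5.54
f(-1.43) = -5.46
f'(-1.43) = 5.05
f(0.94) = -2.52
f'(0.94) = -2.58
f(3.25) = -17.06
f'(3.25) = -10.02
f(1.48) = -4.38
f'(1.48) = -4.32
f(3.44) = -19.02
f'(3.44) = -10.63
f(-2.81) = -15.50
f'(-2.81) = 9.50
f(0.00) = -1.52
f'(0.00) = 0.45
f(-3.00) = -17.36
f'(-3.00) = 10.11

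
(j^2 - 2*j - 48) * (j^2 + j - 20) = j^4 - j^3 - 70*j^2 - 8*j + 960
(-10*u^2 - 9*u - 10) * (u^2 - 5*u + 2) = -10*u^4 + 41*u^3 + 15*u^2 + 32*u - 20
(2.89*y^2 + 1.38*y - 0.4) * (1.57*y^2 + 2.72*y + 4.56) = 4.5373*y^4 + 10.0274*y^3 + 16.304*y^2 + 5.2048*y - 1.824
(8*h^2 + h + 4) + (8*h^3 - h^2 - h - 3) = 8*h^3 + 7*h^2 + 1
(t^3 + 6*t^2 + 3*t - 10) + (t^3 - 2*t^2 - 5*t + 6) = 2*t^3 + 4*t^2 - 2*t - 4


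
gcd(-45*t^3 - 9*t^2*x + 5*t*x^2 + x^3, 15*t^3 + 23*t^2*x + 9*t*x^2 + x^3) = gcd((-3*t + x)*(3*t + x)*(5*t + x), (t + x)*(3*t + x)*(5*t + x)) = 15*t^2 + 8*t*x + x^2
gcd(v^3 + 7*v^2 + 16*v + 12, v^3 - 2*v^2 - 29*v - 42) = v^2 + 5*v + 6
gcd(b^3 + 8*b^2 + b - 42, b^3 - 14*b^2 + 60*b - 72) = b - 2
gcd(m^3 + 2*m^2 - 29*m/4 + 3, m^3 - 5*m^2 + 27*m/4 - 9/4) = m^2 - 2*m + 3/4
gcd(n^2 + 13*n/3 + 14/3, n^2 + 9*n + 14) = n + 2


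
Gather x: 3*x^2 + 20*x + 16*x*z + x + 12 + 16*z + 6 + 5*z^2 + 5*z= 3*x^2 + x*(16*z + 21) + 5*z^2 + 21*z + 18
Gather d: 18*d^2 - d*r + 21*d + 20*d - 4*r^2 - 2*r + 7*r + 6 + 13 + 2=18*d^2 + d*(41 - r) - 4*r^2 + 5*r + 21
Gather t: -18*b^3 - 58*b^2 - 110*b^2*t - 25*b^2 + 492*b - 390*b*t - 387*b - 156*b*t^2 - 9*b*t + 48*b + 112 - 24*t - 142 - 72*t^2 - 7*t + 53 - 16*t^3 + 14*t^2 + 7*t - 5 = -18*b^3 - 83*b^2 + 153*b - 16*t^3 + t^2*(-156*b - 58) + t*(-110*b^2 - 399*b - 24) + 18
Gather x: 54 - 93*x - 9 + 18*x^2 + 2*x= 18*x^2 - 91*x + 45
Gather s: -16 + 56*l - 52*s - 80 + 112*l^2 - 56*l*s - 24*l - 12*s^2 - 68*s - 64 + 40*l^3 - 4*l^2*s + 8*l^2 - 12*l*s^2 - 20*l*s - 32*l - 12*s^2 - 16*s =40*l^3 + 120*l^2 + s^2*(-12*l - 24) + s*(-4*l^2 - 76*l - 136) - 160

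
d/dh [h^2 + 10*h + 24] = 2*h + 10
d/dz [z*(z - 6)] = 2*z - 6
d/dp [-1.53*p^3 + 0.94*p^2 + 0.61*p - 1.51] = -4.59*p^2 + 1.88*p + 0.61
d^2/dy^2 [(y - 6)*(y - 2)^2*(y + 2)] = 12*y^2 - 48*y + 16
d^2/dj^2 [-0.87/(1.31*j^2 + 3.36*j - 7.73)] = (2.986014*j^2 + 7.658784*j - 0.87*(2.62*j + 3.36)*(5.24*j + 6.72) - 17.619762)/(1.31*j^2 + 3.36*j - 7.73)^3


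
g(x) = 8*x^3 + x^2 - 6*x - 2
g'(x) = 24*x^2 + 2*x - 6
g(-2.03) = -52.62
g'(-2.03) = 88.84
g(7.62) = 3549.95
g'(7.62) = 1402.79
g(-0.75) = -0.31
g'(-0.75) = 6.00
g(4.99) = 986.97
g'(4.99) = 601.58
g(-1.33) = -11.07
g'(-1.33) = 33.79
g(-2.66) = -129.53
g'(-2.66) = 158.49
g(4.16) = 566.28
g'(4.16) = 417.65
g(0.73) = -2.73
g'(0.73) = 8.25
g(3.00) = 205.00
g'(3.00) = 216.00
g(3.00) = 205.00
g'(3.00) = 216.00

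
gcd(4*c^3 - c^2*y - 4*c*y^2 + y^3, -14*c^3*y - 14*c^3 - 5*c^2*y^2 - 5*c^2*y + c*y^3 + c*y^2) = 1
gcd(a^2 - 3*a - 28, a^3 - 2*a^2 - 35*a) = a - 7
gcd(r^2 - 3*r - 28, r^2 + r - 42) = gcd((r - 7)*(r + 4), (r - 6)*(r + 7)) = 1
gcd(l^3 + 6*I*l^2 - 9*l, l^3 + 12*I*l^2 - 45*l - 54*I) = l^2 + 6*I*l - 9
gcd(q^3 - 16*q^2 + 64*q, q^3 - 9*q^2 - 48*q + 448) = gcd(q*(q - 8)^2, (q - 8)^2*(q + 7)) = q^2 - 16*q + 64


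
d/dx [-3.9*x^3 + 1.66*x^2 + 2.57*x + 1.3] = -11.7*x^2 + 3.32*x + 2.57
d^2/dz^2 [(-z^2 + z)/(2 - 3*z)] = -4/(27*z^3 - 54*z^2 + 36*z - 8)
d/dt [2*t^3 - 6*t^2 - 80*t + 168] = 6*t^2 - 12*t - 80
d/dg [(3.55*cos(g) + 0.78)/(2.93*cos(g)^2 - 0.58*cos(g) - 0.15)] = (10.4015*cos(g)^2 + 4.5708*cos(g) + 0.0801)*sin(g)/(8.5849*cos(g)^4 - 3.3988*cos(g)^3 - 0.5426*cos(g)^2 + 0.174*cos(g) + 0.0225)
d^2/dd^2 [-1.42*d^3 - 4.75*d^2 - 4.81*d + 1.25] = -8.52*d - 9.5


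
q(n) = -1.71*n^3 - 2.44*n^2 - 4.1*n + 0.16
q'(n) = -5.13*n^2 - 4.88*n - 4.1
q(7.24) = -806.37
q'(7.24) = -308.33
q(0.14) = -0.47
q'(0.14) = -4.88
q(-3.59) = 62.55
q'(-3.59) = -52.70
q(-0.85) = 2.93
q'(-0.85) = -3.66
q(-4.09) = 93.11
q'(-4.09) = -69.96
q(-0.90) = 3.12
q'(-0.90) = -3.86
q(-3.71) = 69.11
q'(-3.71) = -56.61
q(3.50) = -117.40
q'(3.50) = -84.02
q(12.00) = -3355.28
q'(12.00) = -801.38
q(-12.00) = 2652.88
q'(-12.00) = -684.26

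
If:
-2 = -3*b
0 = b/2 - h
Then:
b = 2/3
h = 1/3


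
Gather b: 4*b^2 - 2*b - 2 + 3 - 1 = 4*b^2 - 2*b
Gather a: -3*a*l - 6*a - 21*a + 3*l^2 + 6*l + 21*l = a*(-3*l - 27) + 3*l^2 + 27*l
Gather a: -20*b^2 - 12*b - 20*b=-20*b^2 - 32*b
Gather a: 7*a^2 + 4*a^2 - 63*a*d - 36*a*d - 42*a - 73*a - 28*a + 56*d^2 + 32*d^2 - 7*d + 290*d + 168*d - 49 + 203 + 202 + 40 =11*a^2 + a*(-99*d - 143) + 88*d^2 + 451*d + 396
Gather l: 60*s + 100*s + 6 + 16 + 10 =160*s + 32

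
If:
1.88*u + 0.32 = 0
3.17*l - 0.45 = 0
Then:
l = 0.14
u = -0.17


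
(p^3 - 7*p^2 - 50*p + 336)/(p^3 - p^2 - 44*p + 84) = (p - 8)/(p - 2)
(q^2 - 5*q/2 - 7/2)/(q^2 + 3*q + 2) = (q - 7/2)/(q + 2)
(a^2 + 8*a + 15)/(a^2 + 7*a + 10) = (a + 3)/(a + 2)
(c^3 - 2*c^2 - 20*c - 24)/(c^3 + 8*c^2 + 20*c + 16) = (c - 6)/(c + 4)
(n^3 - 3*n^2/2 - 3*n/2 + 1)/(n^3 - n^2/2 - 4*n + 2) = (n + 1)/(n + 2)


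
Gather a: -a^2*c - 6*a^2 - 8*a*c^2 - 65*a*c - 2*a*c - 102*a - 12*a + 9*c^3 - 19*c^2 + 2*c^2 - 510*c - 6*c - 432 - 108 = a^2*(-c - 6) + a*(-8*c^2 - 67*c - 114) + 9*c^3 - 17*c^2 - 516*c - 540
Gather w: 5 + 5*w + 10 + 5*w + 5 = 10*w + 20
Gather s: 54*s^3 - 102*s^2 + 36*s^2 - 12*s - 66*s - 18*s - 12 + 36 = 54*s^3 - 66*s^2 - 96*s + 24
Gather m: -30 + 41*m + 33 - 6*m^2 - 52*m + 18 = -6*m^2 - 11*m + 21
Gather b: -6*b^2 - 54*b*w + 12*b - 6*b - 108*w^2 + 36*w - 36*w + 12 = -6*b^2 + b*(6 - 54*w) - 108*w^2 + 12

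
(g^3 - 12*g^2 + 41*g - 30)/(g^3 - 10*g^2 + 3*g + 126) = (g^2 - 6*g + 5)/(g^2 - 4*g - 21)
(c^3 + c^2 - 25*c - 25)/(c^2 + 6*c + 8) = (c^3 + c^2 - 25*c - 25)/(c^2 + 6*c + 8)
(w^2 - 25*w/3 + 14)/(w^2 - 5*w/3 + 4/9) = 3*(3*w^2 - 25*w + 42)/(9*w^2 - 15*w + 4)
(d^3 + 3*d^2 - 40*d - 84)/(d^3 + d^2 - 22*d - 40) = (d^2 + d - 42)/(d^2 - d - 20)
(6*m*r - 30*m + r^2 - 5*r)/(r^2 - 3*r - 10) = (6*m + r)/(r + 2)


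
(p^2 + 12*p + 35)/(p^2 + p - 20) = (p + 7)/(p - 4)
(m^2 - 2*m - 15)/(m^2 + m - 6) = (m - 5)/(m - 2)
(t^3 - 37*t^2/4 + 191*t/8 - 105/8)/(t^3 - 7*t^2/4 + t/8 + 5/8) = (8*t^3 - 74*t^2 + 191*t - 105)/(8*t^3 - 14*t^2 + t + 5)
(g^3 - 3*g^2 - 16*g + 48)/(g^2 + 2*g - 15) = (g^2 - 16)/(g + 5)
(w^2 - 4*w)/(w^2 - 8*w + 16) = w/(w - 4)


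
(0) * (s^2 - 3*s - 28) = 0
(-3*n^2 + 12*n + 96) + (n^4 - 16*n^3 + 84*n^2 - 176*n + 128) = n^4 - 16*n^3 + 81*n^2 - 164*n + 224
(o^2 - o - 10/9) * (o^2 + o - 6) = o^4 - 73*o^2/9 + 44*o/9 + 20/3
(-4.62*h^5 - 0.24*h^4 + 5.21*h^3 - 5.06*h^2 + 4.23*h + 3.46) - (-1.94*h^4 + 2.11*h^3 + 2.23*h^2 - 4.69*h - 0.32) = -4.62*h^5 + 1.7*h^4 + 3.1*h^3 - 7.29*h^2 + 8.92*h + 3.78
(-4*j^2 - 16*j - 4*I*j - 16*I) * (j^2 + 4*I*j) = -4*j^4 - 16*j^3 - 20*I*j^3 + 16*j^2 - 80*I*j^2 + 64*j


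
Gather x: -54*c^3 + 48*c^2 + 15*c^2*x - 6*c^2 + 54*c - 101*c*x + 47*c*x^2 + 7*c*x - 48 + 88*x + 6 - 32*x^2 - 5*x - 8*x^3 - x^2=-54*c^3 + 42*c^2 + 54*c - 8*x^3 + x^2*(47*c - 33) + x*(15*c^2 - 94*c + 83) - 42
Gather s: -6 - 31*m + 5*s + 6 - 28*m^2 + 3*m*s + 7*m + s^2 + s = -28*m^2 - 24*m + s^2 + s*(3*m + 6)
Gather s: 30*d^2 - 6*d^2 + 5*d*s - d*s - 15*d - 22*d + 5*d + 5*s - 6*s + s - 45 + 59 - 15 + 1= 24*d^2 + 4*d*s - 32*d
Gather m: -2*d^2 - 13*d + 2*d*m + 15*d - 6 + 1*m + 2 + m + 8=-2*d^2 + 2*d + m*(2*d + 2) + 4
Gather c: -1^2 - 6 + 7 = 0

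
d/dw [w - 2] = 1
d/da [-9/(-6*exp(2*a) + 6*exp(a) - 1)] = (54 - 108*exp(a))*exp(a)/(6*exp(2*a) - 6*exp(a) + 1)^2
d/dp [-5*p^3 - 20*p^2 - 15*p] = -15*p^2 - 40*p - 15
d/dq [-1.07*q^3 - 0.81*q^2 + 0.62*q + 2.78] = -3.21*q^2 - 1.62*q + 0.62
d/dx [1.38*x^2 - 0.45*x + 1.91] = 2.76*x - 0.45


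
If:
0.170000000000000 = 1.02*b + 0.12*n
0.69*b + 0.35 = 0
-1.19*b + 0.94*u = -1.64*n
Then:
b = -0.51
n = 5.73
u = -10.64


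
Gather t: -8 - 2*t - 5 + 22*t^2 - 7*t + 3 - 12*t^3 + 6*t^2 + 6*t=-12*t^3 + 28*t^2 - 3*t - 10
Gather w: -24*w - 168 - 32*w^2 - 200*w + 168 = -32*w^2 - 224*w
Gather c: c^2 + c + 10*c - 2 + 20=c^2 + 11*c + 18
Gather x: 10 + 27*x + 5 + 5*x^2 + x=5*x^2 + 28*x + 15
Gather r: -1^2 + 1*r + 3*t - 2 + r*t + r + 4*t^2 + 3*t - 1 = r*(t + 2) + 4*t^2 + 6*t - 4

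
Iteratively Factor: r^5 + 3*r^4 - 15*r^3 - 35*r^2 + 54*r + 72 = (r - 3)*(r^4 + 6*r^3 + 3*r^2 - 26*r - 24) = (r - 3)*(r + 4)*(r^3 + 2*r^2 - 5*r - 6) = (r - 3)*(r + 1)*(r + 4)*(r^2 + r - 6) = (r - 3)*(r - 2)*(r + 1)*(r + 4)*(r + 3)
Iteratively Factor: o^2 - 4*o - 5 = (o + 1)*(o - 5)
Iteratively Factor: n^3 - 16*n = (n + 4)*(n^2 - 4*n) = (n - 4)*(n + 4)*(n)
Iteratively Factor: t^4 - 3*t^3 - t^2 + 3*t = (t)*(t^3 - 3*t^2 - t + 3) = t*(t - 3)*(t^2 - 1) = t*(t - 3)*(t - 1)*(t + 1)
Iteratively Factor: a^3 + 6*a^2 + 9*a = (a)*(a^2 + 6*a + 9) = a*(a + 3)*(a + 3)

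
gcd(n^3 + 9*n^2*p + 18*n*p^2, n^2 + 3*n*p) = n^2 + 3*n*p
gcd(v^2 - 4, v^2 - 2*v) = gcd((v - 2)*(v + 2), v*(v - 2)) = v - 2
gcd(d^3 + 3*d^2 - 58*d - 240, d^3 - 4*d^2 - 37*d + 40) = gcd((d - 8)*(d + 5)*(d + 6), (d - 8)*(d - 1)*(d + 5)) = d^2 - 3*d - 40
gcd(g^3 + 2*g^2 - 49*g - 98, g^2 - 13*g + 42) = g - 7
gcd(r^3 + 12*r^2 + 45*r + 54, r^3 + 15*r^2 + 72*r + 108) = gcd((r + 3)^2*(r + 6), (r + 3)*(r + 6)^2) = r^2 + 9*r + 18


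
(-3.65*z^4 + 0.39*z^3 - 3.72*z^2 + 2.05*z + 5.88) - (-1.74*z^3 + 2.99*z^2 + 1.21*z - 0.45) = -3.65*z^4 + 2.13*z^3 - 6.71*z^2 + 0.84*z + 6.33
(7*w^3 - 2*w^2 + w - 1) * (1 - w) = -7*w^4 + 9*w^3 - 3*w^2 + 2*w - 1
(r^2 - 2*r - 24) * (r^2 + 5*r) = r^4 + 3*r^3 - 34*r^2 - 120*r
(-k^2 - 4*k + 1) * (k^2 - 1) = -k^4 - 4*k^3 + 2*k^2 + 4*k - 1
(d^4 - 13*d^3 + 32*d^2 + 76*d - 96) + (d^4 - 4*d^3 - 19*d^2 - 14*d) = 2*d^4 - 17*d^3 + 13*d^2 + 62*d - 96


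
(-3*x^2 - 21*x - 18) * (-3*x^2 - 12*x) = 9*x^4 + 99*x^3 + 306*x^2 + 216*x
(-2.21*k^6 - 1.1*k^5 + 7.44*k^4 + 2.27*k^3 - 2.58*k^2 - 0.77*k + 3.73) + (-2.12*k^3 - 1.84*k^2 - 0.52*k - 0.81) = -2.21*k^6 - 1.1*k^5 + 7.44*k^4 + 0.15*k^3 - 4.42*k^2 - 1.29*k + 2.92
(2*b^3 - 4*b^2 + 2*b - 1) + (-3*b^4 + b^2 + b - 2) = -3*b^4 + 2*b^3 - 3*b^2 + 3*b - 3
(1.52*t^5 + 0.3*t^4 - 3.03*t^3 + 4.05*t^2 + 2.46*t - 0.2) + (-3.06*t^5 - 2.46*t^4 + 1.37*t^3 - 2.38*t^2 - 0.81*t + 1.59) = -1.54*t^5 - 2.16*t^4 - 1.66*t^3 + 1.67*t^2 + 1.65*t + 1.39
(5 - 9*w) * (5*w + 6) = -45*w^2 - 29*w + 30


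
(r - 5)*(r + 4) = r^2 - r - 20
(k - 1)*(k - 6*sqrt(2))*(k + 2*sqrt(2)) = k^3 - 4*sqrt(2)*k^2 - k^2 - 24*k + 4*sqrt(2)*k + 24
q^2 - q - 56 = (q - 8)*(q + 7)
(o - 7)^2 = o^2 - 14*o + 49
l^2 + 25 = (l - 5*I)*(l + 5*I)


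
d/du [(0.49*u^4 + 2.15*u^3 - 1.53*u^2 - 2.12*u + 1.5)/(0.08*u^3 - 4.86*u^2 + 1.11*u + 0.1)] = (0.0392*u^6 - 4.7628*u^5 - 8.6949*u^4 + 5.3082*u^3 - 11.7165*u^2 + 14.274*u - 1.877)/(0.0064*u^6 - 0.7776*u^5 + 23.7972*u^4 - 10.7732*u^3 + 0.2601*u^2 + 0.222*u + 0.01)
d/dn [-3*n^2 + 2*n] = 2 - 6*n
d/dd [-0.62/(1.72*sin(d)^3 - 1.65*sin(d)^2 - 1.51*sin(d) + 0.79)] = (3.1992*sin(d)^2 - 2.046*sin(d) - 0.9362)*cos(d)/(1.72*sin(d)^3 - 1.65*sin(d)^2 - 1.51*sin(d) + 0.79)^2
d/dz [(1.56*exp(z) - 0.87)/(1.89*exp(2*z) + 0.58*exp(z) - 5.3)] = (-2.9484*exp(2*z) + 3.2886*exp(z) - 7.7634)*exp(z)/(3.5721*exp(4*z) + 2.1924*exp(3*z) - 19.6976*exp(2*z) - 6.148*exp(z) + 28.09)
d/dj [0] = 0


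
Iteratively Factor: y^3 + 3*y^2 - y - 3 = (y + 3)*(y^2 - 1) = (y - 1)*(y + 3)*(y + 1)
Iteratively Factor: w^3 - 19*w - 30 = (w + 3)*(w^2 - 3*w - 10) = (w - 5)*(w + 3)*(w + 2)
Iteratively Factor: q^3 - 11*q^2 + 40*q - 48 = (q - 3)*(q^2 - 8*q + 16) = (q - 4)*(q - 3)*(q - 4)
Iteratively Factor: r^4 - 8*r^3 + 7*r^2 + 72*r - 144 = (r - 3)*(r^3 - 5*r^2 - 8*r + 48) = (r - 4)*(r - 3)*(r^2 - r - 12) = (r - 4)*(r - 3)*(r + 3)*(r - 4)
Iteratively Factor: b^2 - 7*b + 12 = (b - 3)*(b - 4)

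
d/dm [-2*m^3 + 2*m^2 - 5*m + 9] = -6*m^2 + 4*m - 5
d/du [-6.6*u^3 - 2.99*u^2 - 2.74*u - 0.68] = -19.8*u^2 - 5.98*u - 2.74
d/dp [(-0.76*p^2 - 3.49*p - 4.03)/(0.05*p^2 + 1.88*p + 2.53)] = (-1.2543*p^2 - 3.4426*p - 1.2533)/(0.0025*p^4 + 0.188*p^3 + 3.7874*p^2 + 9.5128*p + 6.4009)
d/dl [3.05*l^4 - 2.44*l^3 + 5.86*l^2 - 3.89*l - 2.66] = 12.2*l^3 - 7.32*l^2 + 11.72*l - 3.89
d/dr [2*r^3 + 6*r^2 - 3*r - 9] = 6*r^2 + 12*r - 3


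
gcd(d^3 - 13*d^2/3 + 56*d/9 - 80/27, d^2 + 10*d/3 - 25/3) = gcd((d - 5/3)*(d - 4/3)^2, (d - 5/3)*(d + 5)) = d - 5/3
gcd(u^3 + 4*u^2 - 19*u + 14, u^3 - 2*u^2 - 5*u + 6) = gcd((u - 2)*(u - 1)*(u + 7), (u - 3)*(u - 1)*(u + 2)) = u - 1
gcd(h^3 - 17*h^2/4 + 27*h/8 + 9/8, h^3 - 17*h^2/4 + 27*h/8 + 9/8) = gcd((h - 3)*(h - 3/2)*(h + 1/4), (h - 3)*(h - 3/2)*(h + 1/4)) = h^3 - 17*h^2/4 + 27*h/8 + 9/8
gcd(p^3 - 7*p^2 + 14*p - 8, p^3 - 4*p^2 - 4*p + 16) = p^2 - 6*p + 8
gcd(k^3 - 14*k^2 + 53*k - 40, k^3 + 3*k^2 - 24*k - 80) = k - 5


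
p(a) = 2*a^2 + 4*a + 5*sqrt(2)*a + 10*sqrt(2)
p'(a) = 4*a + 4 + 5*sqrt(2)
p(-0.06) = 13.49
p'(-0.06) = 10.83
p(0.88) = 25.43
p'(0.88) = 14.59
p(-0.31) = 10.90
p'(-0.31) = 9.83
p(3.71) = 82.74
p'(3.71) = 25.91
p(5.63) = 139.87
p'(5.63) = 33.59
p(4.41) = 101.86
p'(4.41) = 28.71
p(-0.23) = 11.70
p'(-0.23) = 10.15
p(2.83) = 61.49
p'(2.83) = 22.39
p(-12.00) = 169.29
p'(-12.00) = -36.93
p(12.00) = 434.99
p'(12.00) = 59.07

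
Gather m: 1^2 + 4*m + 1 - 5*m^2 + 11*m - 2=-5*m^2 + 15*m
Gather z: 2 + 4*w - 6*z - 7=4*w - 6*z - 5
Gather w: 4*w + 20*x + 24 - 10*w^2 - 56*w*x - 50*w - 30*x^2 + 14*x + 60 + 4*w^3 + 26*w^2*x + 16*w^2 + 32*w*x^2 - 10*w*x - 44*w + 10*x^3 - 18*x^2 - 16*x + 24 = 4*w^3 + w^2*(26*x + 6) + w*(32*x^2 - 66*x - 90) + 10*x^3 - 48*x^2 + 18*x + 108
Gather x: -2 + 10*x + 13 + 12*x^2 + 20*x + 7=12*x^2 + 30*x + 18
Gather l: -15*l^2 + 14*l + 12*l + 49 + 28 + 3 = -15*l^2 + 26*l + 80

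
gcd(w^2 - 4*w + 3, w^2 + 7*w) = 1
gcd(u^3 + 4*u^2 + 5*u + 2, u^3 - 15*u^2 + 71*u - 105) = 1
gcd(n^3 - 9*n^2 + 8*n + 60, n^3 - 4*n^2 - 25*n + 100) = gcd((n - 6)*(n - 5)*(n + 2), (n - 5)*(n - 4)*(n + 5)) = n - 5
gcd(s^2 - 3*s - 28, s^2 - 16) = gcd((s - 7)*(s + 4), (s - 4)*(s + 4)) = s + 4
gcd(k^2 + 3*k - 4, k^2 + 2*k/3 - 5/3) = k - 1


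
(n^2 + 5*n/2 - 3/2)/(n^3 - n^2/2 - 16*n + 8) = (n + 3)/(n^2 - 16)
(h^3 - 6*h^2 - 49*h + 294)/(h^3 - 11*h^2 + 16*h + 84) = (h + 7)/(h + 2)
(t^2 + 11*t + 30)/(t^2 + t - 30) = (t + 5)/(t - 5)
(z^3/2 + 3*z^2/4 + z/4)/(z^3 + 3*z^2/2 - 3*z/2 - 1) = z*(z + 1)/(2*(z^2 + z - 2))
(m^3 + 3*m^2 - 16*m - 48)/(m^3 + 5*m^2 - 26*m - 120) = (m^2 - m - 12)/(m^2 + m - 30)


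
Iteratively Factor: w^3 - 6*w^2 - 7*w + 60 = (w - 5)*(w^2 - w - 12) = (w - 5)*(w - 4)*(w + 3)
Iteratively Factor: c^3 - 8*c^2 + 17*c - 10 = (c - 1)*(c^2 - 7*c + 10) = (c - 5)*(c - 1)*(c - 2)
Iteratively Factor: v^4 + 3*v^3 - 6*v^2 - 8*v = (v + 4)*(v^3 - v^2 - 2*v) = v*(v + 4)*(v^2 - v - 2) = v*(v + 1)*(v + 4)*(v - 2)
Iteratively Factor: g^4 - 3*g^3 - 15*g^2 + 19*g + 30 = (g + 3)*(g^3 - 6*g^2 + 3*g + 10) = (g - 2)*(g + 3)*(g^2 - 4*g - 5) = (g - 2)*(g + 1)*(g + 3)*(g - 5)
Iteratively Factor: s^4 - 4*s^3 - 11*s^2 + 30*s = (s - 2)*(s^3 - 2*s^2 - 15*s) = (s - 2)*(s + 3)*(s^2 - 5*s) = s*(s - 2)*(s + 3)*(s - 5)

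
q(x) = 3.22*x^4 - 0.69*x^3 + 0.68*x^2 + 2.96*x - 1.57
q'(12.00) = 21977.84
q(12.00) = 65709.47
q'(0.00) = 2.96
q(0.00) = -1.57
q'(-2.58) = -235.52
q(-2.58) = 149.84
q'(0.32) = 3.61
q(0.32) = -0.54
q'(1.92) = 89.10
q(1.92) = 45.49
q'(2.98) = 329.48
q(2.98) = 248.96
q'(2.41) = 174.50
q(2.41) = 108.48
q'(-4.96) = -1626.38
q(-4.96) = 2033.54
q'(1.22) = 24.93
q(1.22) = 8.93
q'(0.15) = 3.16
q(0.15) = -1.11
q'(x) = 12.88*x^3 - 2.07*x^2 + 1.36*x + 2.96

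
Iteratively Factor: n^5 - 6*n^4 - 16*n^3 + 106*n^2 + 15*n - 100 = (n + 4)*(n^4 - 10*n^3 + 24*n^2 + 10*n - 25) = (n + 1)*(n + 4)*(n^3 - 11*n^2 + 35*n - 25) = (n - 5)*(n + 1)*(n + 4)*(n^2 - 6*n + 5) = (n - 5)^2*(n + 1)*(n + 4)*(n - 1)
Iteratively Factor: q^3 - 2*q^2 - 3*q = (q - 3)*(q^2 + q) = q*(q - 3)*(q + 1)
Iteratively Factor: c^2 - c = (c)*(c - 1)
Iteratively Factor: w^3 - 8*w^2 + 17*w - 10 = (w - 5)*(w^2 - 3*w + 2) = (w - 5)*(w - 2)*(w - 1)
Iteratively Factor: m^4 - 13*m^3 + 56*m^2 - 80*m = (m - 4)*(m^3 - 9*m^2 + 20*m) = (m - 4)^2*(m^2 - 5*m) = m*(m - 4)^2*(m - 5)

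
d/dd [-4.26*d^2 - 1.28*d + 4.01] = -8.52*d - 1.28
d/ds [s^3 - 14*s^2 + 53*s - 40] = 3*s^2 - 28*s + 53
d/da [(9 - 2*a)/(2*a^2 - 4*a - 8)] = (-a^2 + 2*a + (a - 1)*(2*a - 9) + 4)/(-a^2 + 2*a + 4)^2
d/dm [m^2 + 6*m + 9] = 2*m + 6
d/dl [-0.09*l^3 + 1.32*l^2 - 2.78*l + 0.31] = -0.27*l^2 + 2.64*l - 2.78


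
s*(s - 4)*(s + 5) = s^3 + s^2 - 20*s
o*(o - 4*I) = o^2 - 4*I*o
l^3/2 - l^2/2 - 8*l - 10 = (l/2 + 1)*(l - 5)*(l + 2)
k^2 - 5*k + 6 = (k - 3)*(k - 2)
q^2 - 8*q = q*(q - 8)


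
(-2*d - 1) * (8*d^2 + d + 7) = -16*d^3 - 10*d^2 - 15*d - 7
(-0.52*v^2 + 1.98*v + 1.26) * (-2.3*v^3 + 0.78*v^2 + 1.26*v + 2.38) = 1.196*v^5 - 4.9596*v^4 - 2.0088*v^3 + 2.24*v^2 + 6.3*v + 2.9988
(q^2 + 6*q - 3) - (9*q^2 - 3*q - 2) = -8*q^2 + 9*q - 1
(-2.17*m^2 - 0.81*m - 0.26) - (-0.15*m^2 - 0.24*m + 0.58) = -2.02*m^2 - 0.57*m - 0.84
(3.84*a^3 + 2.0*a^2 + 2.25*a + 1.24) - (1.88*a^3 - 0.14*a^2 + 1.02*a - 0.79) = 1.96*a^3 + 2.14*a^2 + 1.23*a + 2.03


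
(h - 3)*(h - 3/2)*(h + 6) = h^3 + 3*h^2/2 - 45*h/2 + 27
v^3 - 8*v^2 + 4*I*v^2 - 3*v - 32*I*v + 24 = (v - 8)*(v + I)*(v + 3*I)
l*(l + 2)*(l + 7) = l^3 + 9*l^2 + 14*l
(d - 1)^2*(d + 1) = d^3 - d^2 - d + 1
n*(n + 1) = n^2 + n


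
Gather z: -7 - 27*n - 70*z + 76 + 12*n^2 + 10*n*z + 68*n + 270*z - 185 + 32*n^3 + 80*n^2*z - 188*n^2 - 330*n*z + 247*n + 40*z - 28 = 32*n^3 - 176*n^2 + 288*n + z*(80*n^2 - 320*n + 240) - 144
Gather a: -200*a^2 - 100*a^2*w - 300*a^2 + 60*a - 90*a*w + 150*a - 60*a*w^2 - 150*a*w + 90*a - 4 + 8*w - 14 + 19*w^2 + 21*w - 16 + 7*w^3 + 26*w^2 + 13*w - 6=a^2*(-100*w - 500) + a*(-60*w^2 - 240*w + 300) + 7*w^3 + 45*w^2 + 42*w - 40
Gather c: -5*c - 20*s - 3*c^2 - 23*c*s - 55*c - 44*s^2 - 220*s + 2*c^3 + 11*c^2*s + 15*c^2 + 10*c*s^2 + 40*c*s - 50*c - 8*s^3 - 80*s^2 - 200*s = 2*c^3 + c^2*(11*s + 12) + c*(10*s^2 + 17*s - 110) - 8*s^3 - 124*s^2 - 440*s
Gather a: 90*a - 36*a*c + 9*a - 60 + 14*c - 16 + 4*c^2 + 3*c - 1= a*(99 - 36*c) + 4*c^2 + 17*c - 77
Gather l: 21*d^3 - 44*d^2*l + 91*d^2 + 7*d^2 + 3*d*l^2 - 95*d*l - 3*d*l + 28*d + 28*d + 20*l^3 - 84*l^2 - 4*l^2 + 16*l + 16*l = 21*d^3 + 98*d^2 + 56*d + 20*l^3 + l^2*(3*d - 88) + l*(-44*d^2 - 98*d + 32)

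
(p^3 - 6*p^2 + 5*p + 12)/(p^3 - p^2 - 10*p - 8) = (p - 3)/(p + 2)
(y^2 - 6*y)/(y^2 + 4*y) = (y - 6)/(y + 4)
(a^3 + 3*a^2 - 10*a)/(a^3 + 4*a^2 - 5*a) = (a - 2)/(a - 1)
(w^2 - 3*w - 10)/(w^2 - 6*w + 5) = (w + 2)/(w - 1)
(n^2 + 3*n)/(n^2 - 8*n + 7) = n*(n + 3)/(n^2 - 8*n + 7)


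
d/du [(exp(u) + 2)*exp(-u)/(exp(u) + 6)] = (-exp(2*u) - 4*exp(u) - 12)*exp(-u)/(exp(2*u) + 12*exp(u) + 36)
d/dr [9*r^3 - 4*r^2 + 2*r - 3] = 27*r^2 - 8*r + 2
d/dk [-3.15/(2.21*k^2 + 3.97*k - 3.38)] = (13.923*k + 12.5055)/(2.21*k^2 + 3.97*k - 3.38)^2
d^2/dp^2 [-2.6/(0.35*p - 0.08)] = -0.637/(0.35*p - 0.08)^3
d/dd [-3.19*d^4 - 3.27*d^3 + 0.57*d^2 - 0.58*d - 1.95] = -12.76*d^3 - 9.81*d^2 + 1.14*d - 0.58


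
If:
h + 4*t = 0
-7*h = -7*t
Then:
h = 0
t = 0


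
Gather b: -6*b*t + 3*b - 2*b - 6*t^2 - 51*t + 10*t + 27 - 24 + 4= b*(1 - 6*t) - 6*t^2 - 41*t + 7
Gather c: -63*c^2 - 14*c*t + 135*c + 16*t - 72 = -63*c^2 + c*(135 - 14*t) + 16*t - 72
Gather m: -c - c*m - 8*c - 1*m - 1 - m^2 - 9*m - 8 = -9*c - m^2 + m*(-c - 10) - 9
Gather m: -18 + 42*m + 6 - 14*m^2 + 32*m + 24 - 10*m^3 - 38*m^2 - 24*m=-10*m^3 - 52*m^2 + 50*m + 12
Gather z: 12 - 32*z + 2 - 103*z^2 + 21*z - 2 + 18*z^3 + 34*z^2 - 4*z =18*z^3 - 69*z^2 - 15*z + 12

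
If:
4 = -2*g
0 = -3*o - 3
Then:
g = -2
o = -1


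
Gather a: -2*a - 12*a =-14*a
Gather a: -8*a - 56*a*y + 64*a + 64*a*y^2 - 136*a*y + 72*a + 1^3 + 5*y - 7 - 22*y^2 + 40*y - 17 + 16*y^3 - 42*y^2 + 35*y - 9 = a*(64*y^2 - 192*y + 128) + 16*y^3 - 64*y^2 + 80*y - 32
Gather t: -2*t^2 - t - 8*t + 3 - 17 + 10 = -2*t^2 - 9*t - 4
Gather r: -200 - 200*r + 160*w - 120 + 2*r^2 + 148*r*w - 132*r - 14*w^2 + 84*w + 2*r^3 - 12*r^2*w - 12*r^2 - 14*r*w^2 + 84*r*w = 2*r^3 + r^2*(-12*w - 10) + r*(-14*w^2 + 232*w - 332) - 14*w^2 + 244*w - 320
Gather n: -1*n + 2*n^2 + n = 2*n^2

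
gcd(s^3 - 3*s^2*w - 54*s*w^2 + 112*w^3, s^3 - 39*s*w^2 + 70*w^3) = s^2 + 5*s*w - 14*w^2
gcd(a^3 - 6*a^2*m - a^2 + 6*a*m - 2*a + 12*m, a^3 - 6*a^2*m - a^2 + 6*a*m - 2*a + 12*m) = a^3 - 6*a^2*m - a^2 + 6*a*m - 2*a + 12*m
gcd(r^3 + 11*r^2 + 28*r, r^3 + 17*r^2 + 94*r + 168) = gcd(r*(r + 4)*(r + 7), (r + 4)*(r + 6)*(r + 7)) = r^2 + 11*r + 28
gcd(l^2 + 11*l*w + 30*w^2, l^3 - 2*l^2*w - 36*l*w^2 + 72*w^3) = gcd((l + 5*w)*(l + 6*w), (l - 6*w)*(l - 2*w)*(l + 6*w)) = l + 6*w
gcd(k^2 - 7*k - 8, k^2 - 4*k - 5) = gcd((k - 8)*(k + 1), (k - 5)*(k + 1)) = k + 1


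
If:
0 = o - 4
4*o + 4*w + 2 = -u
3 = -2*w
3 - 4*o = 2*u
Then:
No Solution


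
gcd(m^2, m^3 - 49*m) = m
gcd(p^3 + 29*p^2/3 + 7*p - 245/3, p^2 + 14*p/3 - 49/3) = p^2 + 14*p/3 - 49/3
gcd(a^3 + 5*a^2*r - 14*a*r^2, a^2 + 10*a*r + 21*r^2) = a + 7*r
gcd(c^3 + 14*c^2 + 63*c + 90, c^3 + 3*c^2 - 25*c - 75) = c^2 + 8*c + 15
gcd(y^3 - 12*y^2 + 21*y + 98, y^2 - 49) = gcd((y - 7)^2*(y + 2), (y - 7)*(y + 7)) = y - 7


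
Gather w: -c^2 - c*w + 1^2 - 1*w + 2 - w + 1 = -c^2 + w*(-c - 2) + 4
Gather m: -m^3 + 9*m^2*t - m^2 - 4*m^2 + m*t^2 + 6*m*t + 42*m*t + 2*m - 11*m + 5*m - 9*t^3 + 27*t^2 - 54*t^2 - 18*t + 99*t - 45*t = -m^3 + m^2*(9*t - 5) + m*(t^2 + 48*t - 4) - 9*t^3 - 27*t^2 + 36*t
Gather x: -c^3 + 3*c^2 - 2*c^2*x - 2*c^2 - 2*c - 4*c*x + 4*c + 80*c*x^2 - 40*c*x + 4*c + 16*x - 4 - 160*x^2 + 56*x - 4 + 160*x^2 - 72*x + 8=-c^3 + c^2 + 80*c*x^2 + 6*c + x*(-2*c^2 - 44*c)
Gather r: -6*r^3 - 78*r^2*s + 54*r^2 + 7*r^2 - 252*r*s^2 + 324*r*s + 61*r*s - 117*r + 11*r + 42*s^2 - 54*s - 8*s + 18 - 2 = -6*r^3 + r^2*(61 - 78*s) + r*(-252*s^2 + 385*s - 106) + 42*s^2 - 62*s + 16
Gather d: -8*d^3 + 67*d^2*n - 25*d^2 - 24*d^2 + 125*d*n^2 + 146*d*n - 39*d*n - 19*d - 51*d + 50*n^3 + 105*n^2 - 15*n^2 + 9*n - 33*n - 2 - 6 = -8*d^3 + d^2*(67*n - 49) + d*(125*n^2 + 107*n - 70) + 50*n^3 + 90*n^2 - 24*n - 8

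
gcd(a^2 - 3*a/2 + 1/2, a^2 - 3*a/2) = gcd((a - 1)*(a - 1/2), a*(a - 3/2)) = 1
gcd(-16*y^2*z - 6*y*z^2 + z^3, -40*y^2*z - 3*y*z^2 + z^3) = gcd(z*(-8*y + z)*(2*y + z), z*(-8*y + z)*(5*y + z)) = 8*y*z - z^2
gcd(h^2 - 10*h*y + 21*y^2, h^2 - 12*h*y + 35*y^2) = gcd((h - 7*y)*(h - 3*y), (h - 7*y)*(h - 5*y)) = -h + 7*y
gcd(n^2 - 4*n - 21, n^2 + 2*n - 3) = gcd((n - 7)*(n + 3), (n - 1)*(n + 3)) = n + 3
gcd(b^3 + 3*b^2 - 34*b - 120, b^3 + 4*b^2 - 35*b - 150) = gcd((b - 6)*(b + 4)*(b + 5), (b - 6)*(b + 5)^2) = b^2 - b - 30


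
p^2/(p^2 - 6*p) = p/(p - 6)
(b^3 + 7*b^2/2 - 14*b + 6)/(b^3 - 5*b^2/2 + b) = (b + 6)/b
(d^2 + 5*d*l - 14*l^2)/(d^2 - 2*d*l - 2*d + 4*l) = (d + 7*l)/(d - 2)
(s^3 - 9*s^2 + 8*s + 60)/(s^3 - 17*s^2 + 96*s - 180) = (s + 2)/(s - 6)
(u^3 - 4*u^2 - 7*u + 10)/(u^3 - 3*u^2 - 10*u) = (u - 1)/u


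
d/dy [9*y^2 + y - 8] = 18*y + 1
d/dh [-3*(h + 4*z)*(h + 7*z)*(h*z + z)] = 3*z*(-3*h^2 - 22*h*z - 2*h - 28*z^2 - 11*z)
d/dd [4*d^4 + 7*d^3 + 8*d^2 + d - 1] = 16*d^3 + 21*d^2 + 16*d + 1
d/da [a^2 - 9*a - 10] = 2*a - 9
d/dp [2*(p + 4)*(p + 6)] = 4*p + 20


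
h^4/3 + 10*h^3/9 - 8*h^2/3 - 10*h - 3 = (h/3 + 1)*(h - 3)*(h + 1/3)*(h + 3)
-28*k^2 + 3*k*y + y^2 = (-4*k + y)*(7*k + y)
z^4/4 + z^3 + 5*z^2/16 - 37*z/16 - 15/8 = (z/2 + 1/2)*(z/2 + 1)*(z - 3/2)*(z + 5/2)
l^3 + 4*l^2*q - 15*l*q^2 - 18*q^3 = (l - 3*q)*(l + q)*(l + 6*q)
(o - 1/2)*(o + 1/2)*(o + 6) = o^3 + 6*o^2 - o/4 - 3/2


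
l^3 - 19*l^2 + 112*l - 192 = (l - 8)^2*(l - 3)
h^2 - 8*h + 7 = (h - 7)*(h - 1)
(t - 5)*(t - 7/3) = t^2 - 22*t/3 + 35/3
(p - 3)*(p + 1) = p^2 - 2*p - 3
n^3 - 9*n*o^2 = n*(n - 3*o)*(n + 3*o)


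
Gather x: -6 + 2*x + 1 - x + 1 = x - 4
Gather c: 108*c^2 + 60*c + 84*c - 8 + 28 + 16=108*c^2 + 144*c + 36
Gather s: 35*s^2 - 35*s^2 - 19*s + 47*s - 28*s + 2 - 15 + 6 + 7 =0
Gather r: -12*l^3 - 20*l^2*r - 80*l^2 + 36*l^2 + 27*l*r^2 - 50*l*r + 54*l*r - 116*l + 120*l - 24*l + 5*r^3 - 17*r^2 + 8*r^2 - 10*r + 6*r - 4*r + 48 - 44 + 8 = -12*l^3 - 44*l^2 - 20*l + 5*r^3 + r^2*(27*l - 9) + r*(-20*l^2 + 4*l - 8) + 12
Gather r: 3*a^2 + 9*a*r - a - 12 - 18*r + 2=3*a^2 - a + r*(9*a - 18) - 10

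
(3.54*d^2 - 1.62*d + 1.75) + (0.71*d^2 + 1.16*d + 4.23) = 4.25*d^2 - 0.46*d + 5.98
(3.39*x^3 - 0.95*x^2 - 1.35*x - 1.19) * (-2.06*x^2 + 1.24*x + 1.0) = -6.9834*x^5 + 6.1606*x^4 + 4.993*x^3 - 0.1726*x^2 - 2.8256*x - 1.19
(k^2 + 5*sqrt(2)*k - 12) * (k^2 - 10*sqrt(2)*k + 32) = k^4 - 5*sqrt(2)*k^3 - 80*k^2 + 280*sqrt(2)*k - 384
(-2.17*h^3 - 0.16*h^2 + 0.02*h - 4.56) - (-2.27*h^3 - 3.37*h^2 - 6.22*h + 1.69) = 0.1*h^3 + 3.21*h^2 + 6.24*h - 6.25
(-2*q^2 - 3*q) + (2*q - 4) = -2*q^2 - q - 4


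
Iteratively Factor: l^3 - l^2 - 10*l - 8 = (l + 1)*(l^2 - 2*l - 8) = (l + 1)*(l + 2)*(l - 4)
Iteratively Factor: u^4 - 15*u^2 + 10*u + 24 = (u + 4)*(u^3 - 4*u^2 + u + 6) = (u - 2)*(u + 4)*(u^2 - 2*u - 3) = (u - 2)*(u + 1)*(u + 4)*(u - 3)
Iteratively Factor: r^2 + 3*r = (r)*(r + 3)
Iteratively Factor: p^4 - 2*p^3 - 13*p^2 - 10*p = (p)*(p^3 - 2*p^2 - 13*p - 10) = p*(p + 1)*(p^2 - 3*p - 10) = p*(p + 1)*(p + 2)*(p - 5)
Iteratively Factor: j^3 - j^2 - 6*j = (j + 2)*(j^2 - 3*j) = j*(j + 2)*(j - 3)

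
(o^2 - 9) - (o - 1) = o^2 - o - 8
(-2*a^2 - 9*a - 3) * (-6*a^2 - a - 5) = 12*a^4 + 56*a^3 + 37*a^2 + 48*a + 15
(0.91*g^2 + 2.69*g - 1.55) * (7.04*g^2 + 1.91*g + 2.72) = 6.4064*g^4 + 20.6757*g^3 - 3.2989*g^2 + 4.3563*g - 4.216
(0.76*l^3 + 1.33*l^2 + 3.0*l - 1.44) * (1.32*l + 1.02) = 1.0032*l^4 + 2.5308*l^3 + 5.3166*l^2 + 1.1592*l - 1.4688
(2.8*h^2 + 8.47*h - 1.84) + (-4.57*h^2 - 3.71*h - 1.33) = -1.77*h^2 + 4.76*h - 3.17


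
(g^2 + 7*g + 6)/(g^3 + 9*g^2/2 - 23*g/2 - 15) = 2/(2*g - 5)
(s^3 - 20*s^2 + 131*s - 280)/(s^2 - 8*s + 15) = (s^2 - 15*s + 56)/(s - 3)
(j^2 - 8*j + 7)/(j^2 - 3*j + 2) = (j - 7)/(j - 2)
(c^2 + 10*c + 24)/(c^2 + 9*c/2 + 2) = 2*(c + 6)/(2*c + 1)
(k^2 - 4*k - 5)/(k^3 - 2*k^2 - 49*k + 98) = (k^2 - 4*k - 5)/(k^3 - 2*k^2 - 49*k + 98)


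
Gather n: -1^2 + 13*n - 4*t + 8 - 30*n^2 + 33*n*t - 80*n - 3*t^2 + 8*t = -30*n^2 + n*(33*t - 67) - 3*t^2 + 4*t + 7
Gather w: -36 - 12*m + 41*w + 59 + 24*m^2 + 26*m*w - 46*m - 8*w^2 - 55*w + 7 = 24*m^2 - 58*m - 8*w^2 + w*(26*m - 14) + 30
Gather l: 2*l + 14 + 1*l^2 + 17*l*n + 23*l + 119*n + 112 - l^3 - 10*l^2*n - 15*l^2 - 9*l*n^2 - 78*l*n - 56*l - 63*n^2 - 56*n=-l^3 + l^2*(-10*n - 14) + l*(-9*n^2 - 61*n - 31) - 63*n^2 + 63*n + 126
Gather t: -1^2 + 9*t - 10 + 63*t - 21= 72*t - 32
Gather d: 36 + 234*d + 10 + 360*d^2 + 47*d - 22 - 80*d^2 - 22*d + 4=280*d^2 + 259*d + 28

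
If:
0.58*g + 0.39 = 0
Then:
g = -0.67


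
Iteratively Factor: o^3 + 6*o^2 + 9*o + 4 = (o + 1)*(o^2 + 5*o + 4) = (o + 1)*(o + 4)*(o + 1)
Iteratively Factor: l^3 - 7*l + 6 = (l + 3)*(l^2 - 3*l + 2) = (l - 2)*(l + 3)*(l - 1)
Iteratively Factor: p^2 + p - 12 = (p - 3)*(p + 4)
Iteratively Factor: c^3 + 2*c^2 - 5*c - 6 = (c + 3)*(c^2 - c - 2) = (c + 1)*(c + 3)*(c - 2)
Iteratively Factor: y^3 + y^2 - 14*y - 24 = (y - 4)*(y^2 + 5*y + 6) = (y - 4)*(y + 2)*(y + 3)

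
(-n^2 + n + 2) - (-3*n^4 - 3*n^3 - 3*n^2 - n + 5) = 3*n^4 + 3*n^3 + 2*n^2 + 2*n - 3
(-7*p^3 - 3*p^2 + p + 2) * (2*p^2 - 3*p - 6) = -14*p^5 + 15*p^4 + 53*p^3 + 19*p^2 - 12*p - 12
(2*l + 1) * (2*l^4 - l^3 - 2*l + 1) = 4*l^5 - l^3 - 4*l^2 + 1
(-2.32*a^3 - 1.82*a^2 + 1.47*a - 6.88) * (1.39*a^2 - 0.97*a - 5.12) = -3.2248*a^5 - 0.2794*a^4 + 15.6871*a^3 - 1.6707*a^2 - 0.8528*a + 35.2256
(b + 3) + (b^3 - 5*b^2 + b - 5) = b^3 - 5*b^2 + 2*b - 2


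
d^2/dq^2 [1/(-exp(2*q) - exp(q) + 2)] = (-2*(2*exp(q) + 1)^2*exp(q) + (4*exp(q) + 1)*(exp(2*q) + exp(q) - 2))*exp(q)/(exp(2*q) + exp(q) - 2)^3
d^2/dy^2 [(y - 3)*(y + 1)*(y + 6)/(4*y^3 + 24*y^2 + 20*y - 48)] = (-y^6 - 30*y^5 - 183*y^4 - 508*y^3 - 1305*y^2 - 2538*y - 1035)/(y^9 + 18*y^8 + 123*y^7 + 360*y^6 + 183*y^5 - 1206*y^4 - 1603*y^3 + 1692*y^2 + 2160*y - 1728)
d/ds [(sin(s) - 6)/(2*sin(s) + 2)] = 7*cos(s)/(2*(sin(s) + 1)^2)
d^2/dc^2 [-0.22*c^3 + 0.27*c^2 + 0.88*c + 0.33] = 0.54 - 1.32*c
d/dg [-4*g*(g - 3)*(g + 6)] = -12*g^2 - 24*g + 72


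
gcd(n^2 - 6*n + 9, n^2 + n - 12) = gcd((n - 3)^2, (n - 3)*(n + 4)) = n - 3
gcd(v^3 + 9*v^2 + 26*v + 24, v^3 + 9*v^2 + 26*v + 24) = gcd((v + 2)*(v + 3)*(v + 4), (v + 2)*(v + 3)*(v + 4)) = v^3 + 9*v^2 + 26*v + 24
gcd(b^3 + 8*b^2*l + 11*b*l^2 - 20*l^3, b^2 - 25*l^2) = b + 5*l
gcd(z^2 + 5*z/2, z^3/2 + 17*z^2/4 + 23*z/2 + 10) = z + 5/2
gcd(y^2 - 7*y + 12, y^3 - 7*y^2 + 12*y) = y^2 - 7*y + 12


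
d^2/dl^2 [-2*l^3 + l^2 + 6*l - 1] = 2 - 12*l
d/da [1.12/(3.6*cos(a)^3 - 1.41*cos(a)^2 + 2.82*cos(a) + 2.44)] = (12.096*cos(a)^2 - 3.1584*cos(a) + 3.1584)*sin(a)/(3.6*cos(a)^3 - 1.41*cos(a)^2 + 2.82*cos(a) + 2.44)^2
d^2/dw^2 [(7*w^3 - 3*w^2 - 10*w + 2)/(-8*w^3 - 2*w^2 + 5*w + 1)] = 2*(304*w^6 + 1080*w^5 - 264*w^4 + 193*w^3 + 609*w^2 + 51*w - 101)/(512*w^9 + 384*w^8 - 864*w^7 - 664*w^6 + 444*w^5 + 378*w^4 - 41*w^3 - 69*w^2 - 15*w - 1)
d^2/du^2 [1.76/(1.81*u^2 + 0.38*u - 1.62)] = (-11.531872*u^2 - 2.421056*u + 1.76*(3.62*u + 0.38)*(7.24*u + 0.76) + 10.321344)/(1.81*u^2 + 0.38*u - 1.62)^3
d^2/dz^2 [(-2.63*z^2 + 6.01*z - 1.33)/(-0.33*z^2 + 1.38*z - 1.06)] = (1.086426*z^3 - 4.65082199999999*z^2 + 8.979696*z - 7.537484)/(0.035937*z^6 - 0.450846*z^5 + 2.231658*z^4 - 5.524416*z^3 + 7.168356*z^2 - 4.651704*z + 1.191016)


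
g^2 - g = g*(g - 1)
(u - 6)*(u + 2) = u^2 - 4*u - 12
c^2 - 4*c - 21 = (c - 7)*(c + 3)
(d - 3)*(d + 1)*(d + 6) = d^3 + 4*d^2 - 15*d - 18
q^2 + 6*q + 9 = (q + 3)^2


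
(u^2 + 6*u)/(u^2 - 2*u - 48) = u/(u - 8)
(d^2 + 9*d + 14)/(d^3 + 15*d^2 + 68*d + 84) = 1/(d + 6)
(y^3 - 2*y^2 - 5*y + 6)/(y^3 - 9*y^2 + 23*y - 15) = (y + 2)/(y - 5)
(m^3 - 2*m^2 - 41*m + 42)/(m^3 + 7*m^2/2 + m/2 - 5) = 2*(m^2 - m - 42)/(2*m^2 + 9*m + 10)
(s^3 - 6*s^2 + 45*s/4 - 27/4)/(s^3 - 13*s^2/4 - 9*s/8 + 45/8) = 2*(2*s - 3)/(4*s + 5)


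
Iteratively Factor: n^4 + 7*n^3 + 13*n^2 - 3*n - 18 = (n - 1)*(n^3 + 8*n^2 + 21*n + 18) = (n - 1)*(n + 3)*(n^2 + 5*n + 6) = (n - 1)*(n + 2)*(n + 3)*(n + 3)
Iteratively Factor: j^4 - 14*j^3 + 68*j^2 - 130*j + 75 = (j - 5)*(j^3 - 9*j^2 + 23*j - 15) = (j - 5)*(j - 3)*(j^2 - 6*j + 5) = (j - 5)^2*(j - 3)*(j - 1)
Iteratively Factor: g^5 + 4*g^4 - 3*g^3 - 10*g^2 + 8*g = (g + 2)*(g^4 + 2*g^3 - 7*g^2 + 4*g) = (g - 1)*(g + 2)*(g^3 + 3*g^2 - 4*g) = (g - 1)^2*(g + 2)*(g^2 + 4*g) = (g - 1)^2*(g + 2)*(g + 4)*(g)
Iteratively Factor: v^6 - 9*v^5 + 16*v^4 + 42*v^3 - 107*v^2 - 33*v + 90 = (v + 1)*(v^5 - 10*v^4 + 26*v^3 + 16*v^2 - 123*v + 90) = (v - 1)*(v + 1)*(v^4 - 9*v^3 + 17*v^2 + 33*v - 90) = (v - 3)*(v - 1)*(v + 1)*(v^3 - 6*v^2 - v + 30) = (v - 3)*(v - 1)*(v + 1)*(v + 2)*(v^2 - 8*v + 15) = (v - 3)^2*(v - 1)*(v + 1)*(v + 2)*(v - 5)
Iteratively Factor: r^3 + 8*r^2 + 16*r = (r + 4)*(r^2 + 4*r) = r*(r + 4)*(r + 4)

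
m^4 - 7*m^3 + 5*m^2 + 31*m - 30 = (m - 5)*(m - 3)*(m - 1)*(m + 2)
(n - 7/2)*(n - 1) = n^2 - 9*n/2 + 7/2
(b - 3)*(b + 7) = b^2 + 4*b - 21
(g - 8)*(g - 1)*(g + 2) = g^3 - 7*g^2 - 10*g + 16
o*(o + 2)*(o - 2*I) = o^3 + 2*o^2 - 2*I*o^2 - 4*I*o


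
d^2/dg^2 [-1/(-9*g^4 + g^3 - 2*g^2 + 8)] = 2*(g^2*(36*g^2 - 3*g + 4)^2 + (-54*g^2 + 3*g - 2)*(9*g^4 - g^3 + 2*g^2 - 8))/(9*g^4 - g^3 + 2*g^2 - 8)^3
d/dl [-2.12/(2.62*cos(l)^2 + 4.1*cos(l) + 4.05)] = -(11.1088*cos(l) + 8.692)*sin(l)/(2.62*cos(l)^2 + 4.1*cos(l) + 4.05)^2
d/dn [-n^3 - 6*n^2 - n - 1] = -3*n^2 - 12*n - 1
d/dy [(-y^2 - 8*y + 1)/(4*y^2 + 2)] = (8*y^2 - 3*y - 4)/(4*y^4 + 4*y^2 + 1)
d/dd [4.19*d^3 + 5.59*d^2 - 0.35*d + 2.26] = 12.57*d^2 + 11.18*d - 0.35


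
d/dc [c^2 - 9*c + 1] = 2*c - 9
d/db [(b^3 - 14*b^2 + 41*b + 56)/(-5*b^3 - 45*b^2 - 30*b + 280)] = (-23*b^4 + 70*b^3 + 789*b^2 - 560*b + 2632)/(5*(b^6 + 18*b^5 + 93*b^4 - 4*b^3 - 972*b^2 - 672*b + 3136))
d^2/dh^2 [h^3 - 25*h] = 6*h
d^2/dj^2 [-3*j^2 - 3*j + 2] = -6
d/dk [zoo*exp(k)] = zoo*exp(k)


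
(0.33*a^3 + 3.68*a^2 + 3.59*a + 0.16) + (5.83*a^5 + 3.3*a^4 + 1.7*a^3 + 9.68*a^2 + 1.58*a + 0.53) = 5.83*a^5 + 3.3*a^4 + 2.03*a^3 + 13.36*a^2 + 5.17*a + 0.69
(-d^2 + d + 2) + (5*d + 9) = -d^2 + 6*d + 11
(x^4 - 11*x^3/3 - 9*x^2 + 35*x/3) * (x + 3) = x^5 - 2*x^4/3 - 20*x^3 - 46*x^2/3 + 35*x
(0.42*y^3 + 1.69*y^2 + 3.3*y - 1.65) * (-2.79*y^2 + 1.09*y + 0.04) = -1.1718*y^5 - 4.2573*y^4 - 7.3481*y^3 + 8.2681*y^2 - 1.6665*y - 0.066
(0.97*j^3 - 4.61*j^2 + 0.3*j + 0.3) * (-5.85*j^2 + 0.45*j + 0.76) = -5.6745*j^5 + 27.405*j^4 - 3.0923*j^3 - 5.1236*j^2 + 0.363*j + 0.228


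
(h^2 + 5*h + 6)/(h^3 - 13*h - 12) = (h + 2)/(h^2 - 3*h - 4)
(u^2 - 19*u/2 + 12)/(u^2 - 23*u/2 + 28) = (2*u - 3)/(2*u - 7)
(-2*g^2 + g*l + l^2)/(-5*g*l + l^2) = (2*g^2 - g*l - l^2)/(l*(5*g - l))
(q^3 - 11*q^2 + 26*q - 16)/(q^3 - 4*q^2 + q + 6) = (q^2 - 9*q + 8)/(q^2 - 2*q - 3)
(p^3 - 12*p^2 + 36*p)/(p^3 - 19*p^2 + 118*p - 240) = p*(p - 6)/(p^2 - 13*p + 40)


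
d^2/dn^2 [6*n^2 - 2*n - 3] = 12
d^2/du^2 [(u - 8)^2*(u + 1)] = 6*u - 30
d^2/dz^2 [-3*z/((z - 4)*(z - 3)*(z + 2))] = 18*(-z^5 + 5*z^4 - 9*z^3 + 48*z^2 - 120*z - 16)/(z^9 - 15*z^8 + 69*z^7 + 7*z^6 - 858*z^5 + 1452*z^4 + 3160*z^3 - 8352*z^2 - 3456*z + 13824)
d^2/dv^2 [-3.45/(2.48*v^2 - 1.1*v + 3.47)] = (42.43776*v^2 - 18.8232*v - 3.45*(4.96*v - 1.1)*(9.92*v - 2.2) + 59.37864)/(2.48*v^2 - 1.1*v + 3.47)^3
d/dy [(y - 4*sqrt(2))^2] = 2*y - 8*sqrt(2)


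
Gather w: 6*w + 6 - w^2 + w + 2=-w^2 + 7*w + 8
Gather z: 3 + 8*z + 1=8*z + 4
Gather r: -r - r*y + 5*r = r*(4 - y)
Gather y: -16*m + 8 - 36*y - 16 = -16*m - 36*y - 8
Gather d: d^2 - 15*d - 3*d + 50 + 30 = d^2 - 18*d + 80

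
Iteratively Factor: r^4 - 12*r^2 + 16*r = (r)*(r^3 - 12*r + 16) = r*(r - 2)*(r^2 + 2*r - 8) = r*(r - 2)*(r + 4)*(r - 2)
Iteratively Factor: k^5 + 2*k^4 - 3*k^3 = (k)*(k^4 + 2*k^3 - 3*k^2) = k*(k + 3)*(k^3 - k^2) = k^2*(k + 3)*(k^2 - k) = k^2*(k - 1)*(k + 3)*(k)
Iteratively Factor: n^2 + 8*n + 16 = (n + 4)*(n + 4)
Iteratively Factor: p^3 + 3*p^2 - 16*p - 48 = (p - 4)*(p^2 + 7*p + 12) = (p - 4)*(p + 3)*(p + 4)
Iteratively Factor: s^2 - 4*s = (s)*(s - 4)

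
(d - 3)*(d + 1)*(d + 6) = d^3 + 4*d^2 - 15*d - 18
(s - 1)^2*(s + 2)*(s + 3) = s^4 + 3*s^3 - 3*s^2 - 7*s + 6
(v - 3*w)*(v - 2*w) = v^2 - 5*v*w + 6*w^2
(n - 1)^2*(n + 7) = n^3 + 5*n^2 - 13*n + 7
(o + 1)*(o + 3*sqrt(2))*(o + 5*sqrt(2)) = o^3 + o^2 + 8*sqrt(2)*o^2 + 8*sqrt(2)*o + 30*o + 30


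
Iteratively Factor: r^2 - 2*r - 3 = (r - 3)*(r + 1)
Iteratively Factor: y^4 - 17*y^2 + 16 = (y + 4)*(y^3 - 4*y^2 - y + 4) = (y - 4)*(y + 4)*(y^2 - 1) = (y - 4)*(y - 1)*(y + 4)*(y + 1)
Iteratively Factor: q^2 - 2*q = (q - 2)*(q)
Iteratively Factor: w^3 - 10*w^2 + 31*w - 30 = (w - 2)*(w^2 - 8*w + 15) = (w - 3)*(w - 2)*(w - 5)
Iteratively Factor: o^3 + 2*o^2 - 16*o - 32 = (o - 4)*(o^2 + 6*o + 8) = (o - 4)*(o + 4)*(o + 2)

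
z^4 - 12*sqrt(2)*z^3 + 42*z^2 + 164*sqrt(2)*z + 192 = (z - 8*sqrt(2))*(z - 6*sqrt(2))*(z + sqrt(2))^2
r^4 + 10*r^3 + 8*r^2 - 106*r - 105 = (r - 3)*(r + 1)*(r + 5)*(r + 7)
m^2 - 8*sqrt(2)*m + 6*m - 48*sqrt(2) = (m + 6)*(m - 8*sqrt(2))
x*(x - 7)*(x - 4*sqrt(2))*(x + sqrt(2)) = x^4 - 7*x^3 - 3*sqrt(2)*x^3 - 8*x^2 + 21*sqrt(2)*x^2 + 56*x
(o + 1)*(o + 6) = o^2 + 7*o + 6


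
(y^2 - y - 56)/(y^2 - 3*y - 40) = (y + 7)/(y + 5)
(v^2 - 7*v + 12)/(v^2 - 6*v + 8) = (v - 3)/(v - 2)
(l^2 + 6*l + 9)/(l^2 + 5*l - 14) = (l^2 + 6*l + 9)/(l^2 + 5*l - 14)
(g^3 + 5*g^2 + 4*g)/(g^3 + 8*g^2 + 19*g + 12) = g/(g + 3)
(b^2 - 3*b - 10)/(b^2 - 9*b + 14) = (b^2 - 3*b - 10)/(b^2 - 9*b + 14)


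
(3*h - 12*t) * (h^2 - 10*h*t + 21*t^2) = 3*h^3 - 42*h^2*t + 183*h*t^2 - 252*t^3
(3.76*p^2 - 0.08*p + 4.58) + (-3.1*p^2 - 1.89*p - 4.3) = 0.66*p^2 - 1.97*p + 0.28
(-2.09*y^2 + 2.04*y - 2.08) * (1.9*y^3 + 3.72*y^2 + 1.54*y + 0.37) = -3.971*y^5 - 3.8988*y^4 + 0.418200000000001*y^3 - 5.3693*y^2 - 2.4484*y - 0.7696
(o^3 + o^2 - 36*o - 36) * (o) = o^4 + o^3 - 36*o^2 - 36*o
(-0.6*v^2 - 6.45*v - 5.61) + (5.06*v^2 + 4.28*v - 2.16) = 4.46*v^2 - 2.17*v - 7.77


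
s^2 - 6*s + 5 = (s - 5)*(s - 1)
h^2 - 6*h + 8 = (h - 4)*(h - 2)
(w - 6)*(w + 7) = w^2 + w - 42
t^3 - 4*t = t*(t - 2)*(t + 2)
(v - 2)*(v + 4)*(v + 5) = v^3 + 7*v^2 + 2*v - 40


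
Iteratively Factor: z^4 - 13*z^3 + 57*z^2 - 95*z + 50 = (z - 5)*(z^3 - 8*z^2 + 17*z - 10) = (z - 5)*(z - 2)*(z^2 - 6*z + 5) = (z - 5)*(z - 2)*(z - 1)*(z - 5)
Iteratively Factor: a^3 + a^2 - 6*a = (a + 3)*(a^2 - 2*a) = a*(a + 3)*(a - 2)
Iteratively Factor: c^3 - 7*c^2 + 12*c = (c)*(c^2 - 7*c + 12) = c*(c - 4)*(c - 3)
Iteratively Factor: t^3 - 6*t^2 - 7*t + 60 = (t - 5)*(t^2 - t - 12) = (t - 5)*(t - 4)*(t + 3)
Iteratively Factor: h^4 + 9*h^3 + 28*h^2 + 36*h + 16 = (h + 1)*(h^3 + 8*h^2 + 20*h + 16) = (h + 1)*(h + 2)*(h^2 + 6*h + 8) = (h + 1)*(h + 2)^2*(h + 4)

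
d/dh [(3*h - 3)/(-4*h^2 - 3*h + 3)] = 12*h*(h - 2)/(16*h^4 + 24*h^3 - 15*h^2 - 18*h + 9)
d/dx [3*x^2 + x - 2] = 6*x + 1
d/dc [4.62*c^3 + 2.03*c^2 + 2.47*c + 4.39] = 13.86*c^2 + 4.06*c + 2.47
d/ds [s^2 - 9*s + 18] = 2*s - 9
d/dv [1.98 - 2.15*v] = -2.15000000000000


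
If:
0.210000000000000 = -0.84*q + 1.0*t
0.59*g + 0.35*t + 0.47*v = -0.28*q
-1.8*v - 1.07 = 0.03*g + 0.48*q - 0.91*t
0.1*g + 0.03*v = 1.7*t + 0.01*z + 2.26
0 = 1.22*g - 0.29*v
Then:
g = -0.10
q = 0.33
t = 0.49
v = -0.43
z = -311.62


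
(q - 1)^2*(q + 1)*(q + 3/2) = q^4 + q^3/2 - 5*q^2/2 - q/2 + 3/2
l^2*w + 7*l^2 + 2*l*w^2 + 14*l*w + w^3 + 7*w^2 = (l + w)^2*(w + 7)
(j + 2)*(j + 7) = j^2 + 9*j + 14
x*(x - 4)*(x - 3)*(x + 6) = x^4 - x^3 - 30*x^2 + 72*x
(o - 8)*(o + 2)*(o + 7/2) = o^3 - 5*o^2/2 - 37*o - 56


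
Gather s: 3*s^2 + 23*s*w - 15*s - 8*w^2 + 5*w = 3*s^2 + s*(23*w - 15) - 8*w^2 + 5*w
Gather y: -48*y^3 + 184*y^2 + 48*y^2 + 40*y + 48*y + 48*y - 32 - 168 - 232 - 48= -48*y^3 + 232*y^2 + 136*y - 480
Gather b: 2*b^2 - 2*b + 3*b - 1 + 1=2*b^2 + b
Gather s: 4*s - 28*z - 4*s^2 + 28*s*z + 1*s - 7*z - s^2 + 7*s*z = -5*s^2 + s*(35*z + 5) - 35*z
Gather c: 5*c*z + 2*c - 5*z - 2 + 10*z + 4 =c*(5*z + 2) + 5*z + 2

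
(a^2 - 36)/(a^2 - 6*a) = (a + 6)/a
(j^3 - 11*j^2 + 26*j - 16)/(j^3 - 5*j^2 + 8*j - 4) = (j - 8)/(j - 2)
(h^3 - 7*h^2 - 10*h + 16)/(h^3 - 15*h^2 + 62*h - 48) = (h + 2)/(h - 6)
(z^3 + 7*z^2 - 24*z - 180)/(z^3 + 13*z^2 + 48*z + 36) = (z - 5)/(z + 1)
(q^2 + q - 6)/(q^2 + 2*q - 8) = (q + 3)/(q + 4)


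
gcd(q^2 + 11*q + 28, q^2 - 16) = q + 4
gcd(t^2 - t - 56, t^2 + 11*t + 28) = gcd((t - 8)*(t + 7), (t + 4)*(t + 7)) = t + 7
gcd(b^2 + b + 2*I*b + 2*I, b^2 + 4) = b + 2*I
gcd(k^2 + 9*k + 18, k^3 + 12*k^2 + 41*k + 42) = k + 3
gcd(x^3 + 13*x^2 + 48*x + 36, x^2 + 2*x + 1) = x + 1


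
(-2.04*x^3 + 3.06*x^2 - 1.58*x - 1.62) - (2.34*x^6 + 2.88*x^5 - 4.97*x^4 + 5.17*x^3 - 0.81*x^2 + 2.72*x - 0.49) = -2.34*x^6 - 2.88*x^5 + 4.97*x^4 - 7.21*x^3 + 3.87*x^2 - 4.3*x - 1.13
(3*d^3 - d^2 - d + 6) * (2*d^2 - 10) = 6*d^5 - 2*d^4 - 32*d^3 + 22*d^2 + 10*d - 60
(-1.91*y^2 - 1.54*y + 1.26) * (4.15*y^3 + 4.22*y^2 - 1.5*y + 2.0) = -7.9265*y^5 - 14.4512*y^4 + 1.5952*y^3 + 3.8072*y^2 - 4.97*y + 2.52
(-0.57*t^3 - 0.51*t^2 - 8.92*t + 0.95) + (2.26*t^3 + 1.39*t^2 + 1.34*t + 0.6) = 1.69*t^3 + 0.88*t^2 - 7.58*t + 1.55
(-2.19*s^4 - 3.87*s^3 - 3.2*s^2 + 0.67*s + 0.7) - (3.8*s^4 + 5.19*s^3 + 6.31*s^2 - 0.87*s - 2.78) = -5.99*s^4 - 9.06*s^3 - 9.51*s^2 + 1.54*s + 3.48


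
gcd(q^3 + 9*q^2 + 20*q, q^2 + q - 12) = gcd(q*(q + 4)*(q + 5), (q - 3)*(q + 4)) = q + 4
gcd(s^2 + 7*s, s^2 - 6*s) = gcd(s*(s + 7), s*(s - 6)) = s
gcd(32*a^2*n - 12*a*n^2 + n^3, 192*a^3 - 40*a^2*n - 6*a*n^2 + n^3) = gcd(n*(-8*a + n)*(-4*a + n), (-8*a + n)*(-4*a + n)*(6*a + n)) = 32*a^2 - 12*a*n + n^2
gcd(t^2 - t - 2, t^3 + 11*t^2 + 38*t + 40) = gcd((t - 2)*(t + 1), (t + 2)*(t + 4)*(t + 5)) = 1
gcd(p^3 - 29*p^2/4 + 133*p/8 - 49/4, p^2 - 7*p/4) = p - 7/4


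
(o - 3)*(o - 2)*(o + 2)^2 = o^4 - o^3 - 10*o^2 + 4*o + 24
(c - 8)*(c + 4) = c^2 - 4*c - 32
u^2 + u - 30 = (u - 5)*(u + 6)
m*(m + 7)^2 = m^3 + 14*m^2 + 49*m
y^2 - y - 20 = (y - 5)*(y + 4)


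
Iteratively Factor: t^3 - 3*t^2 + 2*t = (t - 2)*(t^2 - t) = t*(t - 2)*(t - 1)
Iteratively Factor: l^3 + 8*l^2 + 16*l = (l + 4)*(l^2 + 4*l) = (l + 4)^2*(l)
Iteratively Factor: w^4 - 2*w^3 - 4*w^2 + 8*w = (w + 2)*(w^3 - 4*w^2 + 4*w) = (w - 2)*(w + 2)*(w^2 - 2*w) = w*(w - 2)*(w + 2)*(w - 2)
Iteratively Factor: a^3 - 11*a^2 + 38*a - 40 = (a - 5)*(a^2 - 6*a + 8) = (a - 5)*(a - 4)*(a - 2)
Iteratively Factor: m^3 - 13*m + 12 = (m + 4)*(m^2 - 4*m + 3) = (m - 1)*(m + 4)*(m - 3)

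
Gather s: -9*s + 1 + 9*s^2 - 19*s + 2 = 9*s^2 - 28*s + 3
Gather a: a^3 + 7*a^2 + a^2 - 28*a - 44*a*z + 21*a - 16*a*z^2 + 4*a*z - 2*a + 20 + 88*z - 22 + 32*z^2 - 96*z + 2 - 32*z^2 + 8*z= a^3 + 8*a^2 + a*(-16*z^2 - 40*z - 9)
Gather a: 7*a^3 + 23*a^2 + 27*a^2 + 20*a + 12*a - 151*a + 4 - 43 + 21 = 7*a^3 + 50*a^2 - 119*a - 18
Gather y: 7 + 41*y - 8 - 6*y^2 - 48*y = -6*y^2 - 7*y - 1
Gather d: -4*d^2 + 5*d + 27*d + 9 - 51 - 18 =-4*d^2 + 32*d - 60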